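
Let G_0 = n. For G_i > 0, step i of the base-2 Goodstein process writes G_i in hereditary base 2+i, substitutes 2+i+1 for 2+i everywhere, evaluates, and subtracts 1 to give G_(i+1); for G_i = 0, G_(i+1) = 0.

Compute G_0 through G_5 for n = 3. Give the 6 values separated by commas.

3 —HB2→ 2 + 1 —bump→ 3 + 1 = 4 —(−1)→ 3
3 —HB3→ 3 —bump→ 4 = 4 —(−1)→ 3
3 —HB4→ 3 —bump→ 3 = 3 —(−1)→ 2
2 —HB5→ 2 —bump→ 2 = 2 —(−1)→ 1
1 —HB6→ 1 —bump→ 1 = 1 —(−1)→ 0

3, 3, 3, 2, 1, 0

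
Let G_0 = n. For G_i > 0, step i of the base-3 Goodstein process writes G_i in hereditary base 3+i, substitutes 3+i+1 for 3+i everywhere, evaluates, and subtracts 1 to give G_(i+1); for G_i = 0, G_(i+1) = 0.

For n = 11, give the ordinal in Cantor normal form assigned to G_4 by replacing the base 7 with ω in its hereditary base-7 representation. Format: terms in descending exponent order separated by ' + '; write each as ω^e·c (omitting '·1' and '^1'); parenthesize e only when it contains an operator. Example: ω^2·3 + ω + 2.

i=0: 11 = 3^2 + 2 (b=3); 3→4: 4^2 + 2 = 18; 18−1 = 17
i=1: 17 = 4^2 + 1 (b=4); 4→5: 5^2 + 1 = 26; 26−1 = 25
i=2: 25 = 5^2 (b=5); 5→6: 6^2 = 36; 36−1 = 35
i=3: 35 = 5·6 + 5 (b=6); 6→7: 5·7 + 5 = 40; 40−1 = 39

ω·5 + 4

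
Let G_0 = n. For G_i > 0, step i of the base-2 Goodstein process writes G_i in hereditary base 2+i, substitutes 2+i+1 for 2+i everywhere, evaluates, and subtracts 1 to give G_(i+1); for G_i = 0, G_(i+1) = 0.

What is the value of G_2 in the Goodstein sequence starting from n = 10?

10 —HB2→ 2^(2 + 1) + 2 —bump→ 3^(3 + 1) + 3 = 84 —(−1)→ 83
83 —HB3→ 3^(3 + 1) + 2 —bump→ 4^(4 + 1) + 2 = 1026 —(−1)→ 1025
1025 —HB4→ 4^(4 + 1) + 1 —bump→ 5^(5 + 1) + 1 = 15626 —(−1)→ 15625

1025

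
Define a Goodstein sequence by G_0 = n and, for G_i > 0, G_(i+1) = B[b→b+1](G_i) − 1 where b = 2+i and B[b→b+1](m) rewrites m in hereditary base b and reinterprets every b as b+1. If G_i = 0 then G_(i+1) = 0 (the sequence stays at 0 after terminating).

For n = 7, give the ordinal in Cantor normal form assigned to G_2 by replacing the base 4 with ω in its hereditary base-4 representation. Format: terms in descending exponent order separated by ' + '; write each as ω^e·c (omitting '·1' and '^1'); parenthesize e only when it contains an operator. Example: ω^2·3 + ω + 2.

(0) 7|_2 = 2^2 + 2 + 1 ↦ 3^3 + 3 + 1|_3 = 31 ⇒ 30
(1) 30|_3 = 3^3 + 3 ↦ 4^4 + 4|_4 = 260 ⇒ 259
(2) 259|_4 = 4^4 + 3 ↦ 5^5 + 3|_5 = 3128 ⇒ 3127

ω^ω + 3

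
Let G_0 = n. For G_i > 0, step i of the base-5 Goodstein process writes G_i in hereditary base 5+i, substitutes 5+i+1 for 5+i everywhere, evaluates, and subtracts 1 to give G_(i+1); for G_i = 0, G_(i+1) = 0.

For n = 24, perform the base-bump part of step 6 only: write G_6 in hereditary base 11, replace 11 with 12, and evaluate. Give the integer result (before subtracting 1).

44

step 0: 24 = 4·5 + 4; sub 6 for 5: 4·6 + 4; = 28; G_1 = 28−1 = 27
step 1: 27 = 4·6 + 3; sub 7 for 6: 4·7 + 3; = 31; G_2 = 31−1 = 30
step 2: 30 = 4·7 + 2; sub 8 for 7: 4·8 + 2; = 34; G_3 = 34−1 = 33
step 3: 33 = 4·8 + 1; sub 9 for 8: 4·9 + 1; = 37; G_4 = 37−1 = 36
step 4: 36 = 4·9; sub 10 for 9: 4·10; = 40; G_5 = 40−1 = 39
step 5: 39 = 3·10 + 9; sub 11 for 10: 3·11 + 9; = 42; G_6 = 42−1 = 41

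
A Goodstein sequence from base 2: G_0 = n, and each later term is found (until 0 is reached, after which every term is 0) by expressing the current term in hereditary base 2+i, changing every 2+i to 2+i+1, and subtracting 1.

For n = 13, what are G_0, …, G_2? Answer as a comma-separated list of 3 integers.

13, 108, 1279

[0] 13 ≡ 2^(2 + 1) + 2^2 + 1 (base 2). Lift 3: 109. −1: 108.
[1] 108 ≡ 3^(3 + 1) + 3^3 (base 3). Lift 4: 1280. −1: 1279.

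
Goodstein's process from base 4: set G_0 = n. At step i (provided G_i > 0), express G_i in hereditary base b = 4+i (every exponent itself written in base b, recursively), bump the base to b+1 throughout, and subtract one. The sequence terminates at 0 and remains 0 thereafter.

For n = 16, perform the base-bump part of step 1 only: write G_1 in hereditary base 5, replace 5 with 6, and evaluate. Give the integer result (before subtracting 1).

28

(0) 16|_4 = 4^2 ↦ 5^2|_5 = 25 ⇒ 24
(1) 24|_5 = 4·5 + 4 ↦ 4·6 + 4|_6 = 28 ⇒ 27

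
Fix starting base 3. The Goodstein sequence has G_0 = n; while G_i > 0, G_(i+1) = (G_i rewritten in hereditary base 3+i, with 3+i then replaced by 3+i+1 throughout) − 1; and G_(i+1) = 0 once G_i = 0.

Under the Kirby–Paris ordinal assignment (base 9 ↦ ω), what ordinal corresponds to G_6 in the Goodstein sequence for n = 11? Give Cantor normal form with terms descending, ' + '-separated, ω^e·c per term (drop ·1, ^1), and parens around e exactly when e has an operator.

ω·5 + 2

(0) 11|_3 = 3^2 + 2 ↦ 4^2 + 2|_4 = 18 ⇒ 17
(1) 17|_4 = 4^2 + 1 ↦ 5^2 + 1|_5 = 26 ⇒ 25
(2) 25|_5 = 5^2 ↦ 6^2|_6 = 36 ⇒ 35
(3) 35|_6 = 5·6 + 5 ↦ 5·7 + 5|_7 = 40 ⇒ 39
(4) 39|_7 = 5·7 + 4 ↦ 5·8 + 4|_8 = 44 ⇒ 43
(5) 43|_8 = 5·8 + 3 ↦ 5·9 + 3|_9 = 48 ⇒ 47
(6) 47|_9 = 5·9 + 2 ↦ 5·10 + 2|_10 = 52 ⇒ 51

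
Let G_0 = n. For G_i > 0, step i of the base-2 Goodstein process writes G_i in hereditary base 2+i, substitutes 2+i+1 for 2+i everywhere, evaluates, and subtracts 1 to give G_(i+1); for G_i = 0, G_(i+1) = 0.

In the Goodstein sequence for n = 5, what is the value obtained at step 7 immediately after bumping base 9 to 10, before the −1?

3326

(0) 5|_2 = 2^2 + 1 ↦ 3^3 + 1|_3 = 28 ⇒ 27
(1) 27|_3 = 3^3 ↦ 4^4|_4 = 256 ⇒ 255
(2) 255|_4 = 3·4^3 + 3·4^2 + 3·4 + 3 ↦ 3·5^3 + 3·5^2 + 3·5 + 3|_5 = 468 ⇒ 467
(3) 467|_5 = 3·5^3 + 3·5^2 + 3·5 + 2 ↦ 3·6^3 + 3·6^2 + 3·6 + 2|_6 = 776 ⇒ 775
(4) 775|_6 = 3·6^3 + 3·6^2 + 3·6 + 1 ↦ 3·7^3 + 3·7^2 + 3·7 + 1|_7 = 1198 ⇒ 1197
(5) 1197|_7 = 3·7^3 + 3·7^2 + 3·7 ↦ 3·8^3 + 3·8^2 + 3·8|_8 = 1752 ⇒ 1751
(6) 1751|_8 = 3·8^3 + 3·8^2 + 2·8 + 7 ↦ 3·9^3 + 3·9^2 + 2·9 + 7|_9 = 2455 ⇒ 2454
(7) 2454|_9 = 3·9^3 + 3·9^2 + 2·9 + 6 ↦ 3·10^3 + 3·10^2 + 2·10 + 6|_10 = 3326 ⇒ 3325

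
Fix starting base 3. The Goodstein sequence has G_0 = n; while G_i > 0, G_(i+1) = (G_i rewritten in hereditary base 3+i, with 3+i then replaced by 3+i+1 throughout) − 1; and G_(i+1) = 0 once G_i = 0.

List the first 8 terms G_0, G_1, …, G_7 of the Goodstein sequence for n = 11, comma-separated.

G_0 = 11. HB_3(11) = 3^2 + 2. Bump = 18. G_1 = 17.
G_1 = 17. HB_4(17) = 4^2 + 1. Bump = 26. G_2 = 25.
G_2 = 25. HB_5(25) = 5^2. Bump = 36. G_3 = 35.
G_3 = 35. HB_6(35) = 5·6 + 5. Bump = 40. G_4 = 39.
G_4 = 39. HB_7(39) = 5·7 + 4. Bump = 44. G_5 = 43.
G_5 = 43. HB_8(43) = 5·8 + 3. Bump = 48. G_6 = 47.
G_6 = 47. HB_9(47) = 5·9 + 2. Bump = 52. G_7 = 51.

11, 17, 25, 35, 39, 43, 47, 51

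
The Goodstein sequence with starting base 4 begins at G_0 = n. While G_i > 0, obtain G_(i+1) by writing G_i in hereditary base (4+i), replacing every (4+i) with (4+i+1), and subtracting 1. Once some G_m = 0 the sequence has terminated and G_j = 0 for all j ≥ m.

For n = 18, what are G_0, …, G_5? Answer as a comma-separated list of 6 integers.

G_0 = 18. HB_4(18) = 4^2 + 2. Bump = 27. G_1 = 26.
G_1 = 26. HB_5(26) = 5^2 + 1. Bump = 37. G_2 = 36.
G_2 = 36. HB_6(36) = 6^2. Bump = 49. G_3 = 48.
G_3 = 48. HB_7(48) = 6·7 + 6. Bump = 54. G_4 = 53.
G_4 = 53. HB_8(53) = 6·8 + 5. Bump = 59. G_5 = 58.

18, 26, 36, 48, 53, 58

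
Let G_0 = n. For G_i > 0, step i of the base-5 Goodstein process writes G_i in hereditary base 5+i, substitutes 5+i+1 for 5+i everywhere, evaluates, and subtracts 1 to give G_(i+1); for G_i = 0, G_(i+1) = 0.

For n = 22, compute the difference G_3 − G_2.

[0] 22 ≡ 4·5 + 2 (base 5). Lift 6: 26. −1: 25.
[1] 25 ≡ 4·6 + 1 (base 6). Lift 7: 29. −1: 28.
[2] 28 ≡ 4·7 (base 7). Lift 8: 32. −1: 31.

3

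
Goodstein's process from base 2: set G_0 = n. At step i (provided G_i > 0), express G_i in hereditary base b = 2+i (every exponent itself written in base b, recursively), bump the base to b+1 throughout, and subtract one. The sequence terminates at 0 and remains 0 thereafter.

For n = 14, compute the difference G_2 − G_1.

1171

step 0: 14 = 2^(2 + 1) + 2^2 + 2; sub 3 for 2: 3^(3 + 1) + 3^3 + 3; = 111; G_1 = 111−1 = 110
step 1: 110 = 3^(3 + 1) + 3^3 + 2; sub 4 for 3: 4^(4 + 1) + 4^4 + 2; = 1282; G_2 = 1282−1 = 1281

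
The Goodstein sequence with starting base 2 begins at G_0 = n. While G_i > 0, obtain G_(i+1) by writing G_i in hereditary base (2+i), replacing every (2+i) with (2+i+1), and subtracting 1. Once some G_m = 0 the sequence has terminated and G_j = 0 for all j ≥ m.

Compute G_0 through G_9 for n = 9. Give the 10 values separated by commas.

i=0: 9 = 2^(2 + 1) + 1 (b=2); 2→3: 3^(3 + 1) + 1 = 82; 82−1 = 81
i=1: 81 = 3^(3 + 1) (b=3); 3→4: 4^(4 + 1) = 1024; 1024−1 = 1023
i=2: 1023 = 3·4^4 + 3·4^3 + 3·4^2 + 3·4 + 3 (b=4); 4→5: 3·5^5 + 3·5^3 + 3·5^2 + 3·5 + 3 = 9843; 9843−1 = 9842
i=3: 9842 = 3·5^5 + 3·5^3 + 3·5^2 + 3·5 + 2 (b=5); 5→6: 3·6^6 + 3·6^3 + 3·6^2 + 3·6 + 2 = 140744; 140744−1 = 140743
i=4: 140743 = 3·6^6 + 3·6^3 + 3·6^2 + 3·6 + 1 (b=6); 6→7: 3·7^7 + 3·7^3 + 3·7^2 + 3·7 + 1 = 2471827; 2471827−1 = 2471826
i=5: 2471826 = 3·7^7 + 3·7^3 + 3·7^2 + 3·7 (b=7); 7→8: 3·8^8 + 3·8^3 + 3·8^2 + 3·8 = 50333400; 50333400−1 = 50333399
i=6: 50333399 = 3·8^8 + 3·8^3 + 3·8^2 + 2·8 + 7 (b=8); 8→9: 3·9^9 + 3·9^3 + 3·9^2 + 2·9 + 7 = 1162263922; 1162263922−1 = 1162263921
i=7: 1162263921 = 3·9^9 + 3·9^3 + 3·9^2 + 2·9 + 6 (b=9); 9→10: 3·10^10 + 3·10^3 + 3·10^2 + 2·10 + 6 = 30000003326; 30000003326−1 = 30000003325
i=8: 30000003325 = 3·10^10 + 3·10^3 + 3·10^2 + 2·10 + 5 (b=10); 10→11: 3·11^11 + 3·11^3 + 3·11^2 + 2·11 + 5 = 855935016216; 855935016216−1 = 855935016215

9, 81, 1023, 9842, 140743, 2471826, 50333399, 1162263921, 30000003325, 855935016215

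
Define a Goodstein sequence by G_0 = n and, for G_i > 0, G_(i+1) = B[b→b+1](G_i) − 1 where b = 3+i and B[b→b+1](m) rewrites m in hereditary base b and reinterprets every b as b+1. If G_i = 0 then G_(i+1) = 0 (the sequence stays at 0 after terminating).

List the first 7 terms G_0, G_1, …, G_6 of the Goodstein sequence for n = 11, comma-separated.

G_0 = 11. HB_3(11) = 3^2 + 2. Bump = 18. G_1 = 17.
G_1 = 17. HB_4(17) = 4^2 + 1. Bump = 26. G_2 = 25.
G_2 = 25. HB_5(25) = 5^2. Bump = 36. G_3 = 35.
G_3 = 35. HB_6(35) = 5·6 + 5. Bump = 40. G_4 = 39.
G_4 = 39. HB_7(39) = 5·7 + 4. Bump = 44. G_5 = 43.
G_5 = 43. HB_8(43) = 5·8 + 3. Bump = 48. G_6 = 47.

11, 17, 25, 35, 39, 43, 47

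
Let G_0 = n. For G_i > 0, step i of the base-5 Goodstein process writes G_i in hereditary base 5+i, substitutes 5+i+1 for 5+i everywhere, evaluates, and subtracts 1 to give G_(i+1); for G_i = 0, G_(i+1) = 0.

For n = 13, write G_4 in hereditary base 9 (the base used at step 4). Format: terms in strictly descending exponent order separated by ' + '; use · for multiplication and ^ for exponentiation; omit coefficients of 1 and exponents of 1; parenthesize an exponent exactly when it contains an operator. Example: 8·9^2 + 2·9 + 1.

i=0: 13 = 2·5 + 3 (b=5); 5→6: 2·6 + 3 = 15; 15−1 = 14
i=1: 14 = 2·6 + 2 (b=6); 6→7: 2·7 + 2 = 16; 16−1 = 15
i=2: 15 = 2·7 + 1 (b=7); 7→8: 2·8 + 1 = 17; 17−1 = 16
i=3: 16 = 2·8 (b=8); 8→9: 2·9 = 18; 18−1 = 17

9 + 8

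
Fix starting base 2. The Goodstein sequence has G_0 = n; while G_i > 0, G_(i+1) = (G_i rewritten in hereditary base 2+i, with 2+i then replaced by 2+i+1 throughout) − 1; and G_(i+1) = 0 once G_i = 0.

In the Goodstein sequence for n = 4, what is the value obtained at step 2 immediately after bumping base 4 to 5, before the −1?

61

(0) 4|_2 = 2^2 ↦ 3^3|_3 = 27 ⇒ 26
(1) 26|_3 = 2·3^2 + 2·3 + 2 ↦ 2·4^2 + 2·4 + 2|_4 = 42 ⇒ 41
(2) 41|_4 = 2·4^2 + 2·4 + 1 ↦ 2·5^2 + 2·5 + 1|_5 = 61 ⇒ 60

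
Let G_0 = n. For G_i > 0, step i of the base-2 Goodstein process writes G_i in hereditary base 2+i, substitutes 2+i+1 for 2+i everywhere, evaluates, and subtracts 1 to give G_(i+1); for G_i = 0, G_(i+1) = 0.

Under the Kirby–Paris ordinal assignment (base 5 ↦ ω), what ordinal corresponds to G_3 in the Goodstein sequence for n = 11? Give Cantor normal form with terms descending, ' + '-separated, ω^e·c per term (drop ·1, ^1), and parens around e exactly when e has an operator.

ω^(ω + 1) + 2

(0) 11|_2 = 2^(2 + 1) + 2 + 1 ↦ 3^(3 + 1) + 3 + 1|_3 = 85 ⇒ 84
(1) 84|_3 = 3^(3 + 1) + 3 ↦ 4^(4 + 1) + 4|_4 = 1028 ⇒ 1027
(2) 1027|_4 = 4^(4 + 1) + 3 ↦ 5^(5 + 1) + 3|_5 = 15628 ⇒ 15627
(3) 15627|_5 = 5^(5 + 1) + 2 ↦ 6^(6 + 1) + 2|_6 = 279938 ⇒ 279937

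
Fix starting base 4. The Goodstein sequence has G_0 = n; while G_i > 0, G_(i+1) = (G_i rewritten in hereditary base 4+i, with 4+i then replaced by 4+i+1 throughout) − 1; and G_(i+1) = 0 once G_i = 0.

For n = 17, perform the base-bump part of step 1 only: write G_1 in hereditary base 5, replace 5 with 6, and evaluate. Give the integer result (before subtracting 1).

36

G_0=17  [base 4] 4^2 + 1  →[4↦5]→  5^2 + 1 = 26  −1 ⇒ G_1=25
G_1=25  [base 5] 5^2  →[5↦6]→  6^2 = 36  −1 ⇒ G_2=35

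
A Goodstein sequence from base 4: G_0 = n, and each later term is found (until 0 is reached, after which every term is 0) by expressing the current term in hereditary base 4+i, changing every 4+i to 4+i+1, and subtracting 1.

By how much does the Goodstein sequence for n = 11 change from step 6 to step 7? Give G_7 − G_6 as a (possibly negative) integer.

11 —HB4→ 2·4 + 3 —bump→ 2·5 + 3 = 13 —(−1)→ 12
12 —HB5→ 2·5 + 2 —bump→ 2·6 + 2 = 14 —(−1)→ 13
13 —HB6→ 2·6 + 1 —bump→ 2·7 + 1 = 15 —(−1)→ 14
14 —HB7→ 2·7 —bump→ 2·8 = 16 —(−1)→ 15
15 —HB8→ 8 + 7 —bump→ 9 + 7 = 16 —(−1)→ 15
15 —HB9→ 9 + 6 —bump→ 10 + 6 = 16 —(−1)→ 15
15 —HB10→ 10 + 5 —bump→ 11 + 5 = 16 —(−1)→ 15

0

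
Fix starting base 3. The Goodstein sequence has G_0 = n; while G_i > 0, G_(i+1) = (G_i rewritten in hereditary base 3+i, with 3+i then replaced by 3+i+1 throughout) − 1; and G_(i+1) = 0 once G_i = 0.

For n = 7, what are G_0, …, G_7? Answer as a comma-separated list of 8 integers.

7, 8, 9, 9, 9, 9, 9, 9

(0) 7|_3 = 2·3 + 1 ↦ 2·4 + 1|_4 = 9 ⇒ 8
(1) 8|_4 = 2·4 ↦ 2·5|_5 = 10 ⇒ 9
(2) 9|_5 = 5 + 4 ↦ 6 + 4|_6 = 10 ⇒ 9
(3) 9|_6 = 6 + 3 ↦ 7 + 3|_7 = 10 ⇒ 9
(4) 9|_7 = 7 + 2 ↦ 8 + 2|_8 = 10 ⇒ 9
(5) 9|_8 = 8 + 1 ↦ 9 + 1|_9 = 10 ⇒ 9
(6) 9|_9 = 9 ↦ 10|_10 = 10 ⇒ 9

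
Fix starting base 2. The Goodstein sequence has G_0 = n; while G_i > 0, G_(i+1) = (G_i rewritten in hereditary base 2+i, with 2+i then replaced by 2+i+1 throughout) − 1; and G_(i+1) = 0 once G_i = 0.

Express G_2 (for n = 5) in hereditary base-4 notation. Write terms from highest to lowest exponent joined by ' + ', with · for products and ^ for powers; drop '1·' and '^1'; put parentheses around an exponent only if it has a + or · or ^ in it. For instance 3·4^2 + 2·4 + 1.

3·4^3 + 3·4^2 + 3·4 + 3

G_0 = 5. HB_2(5) = 2^2 + 1. Bump = 28. G_1 = 27.
G_1 = 27. HB_3(27) = 3^3. Bump = 256. G_2 = 255.
G_2 = 255. HB_4(255) = 3·4^3 + 3·4^2 + 3·4 + 3. Bump = 468. G_3 = 467.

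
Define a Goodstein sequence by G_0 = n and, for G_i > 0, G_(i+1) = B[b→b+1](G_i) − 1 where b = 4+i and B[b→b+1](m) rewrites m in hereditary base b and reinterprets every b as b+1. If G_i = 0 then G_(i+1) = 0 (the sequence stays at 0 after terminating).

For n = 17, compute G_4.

17 —HB4→ 4^2 + 1 —bump→ 5^2 + 1 = 26 —(−1)→ 25
25 —HB5→ 5^2 —bump→ 6^2 = 36 —(−1)→ 35
35 —HB6→ 5·6 + 5 —bump→ 5·7 + 5 = 40 —(−1)→ 39
39 —HB7→ 5·7 + 4 —bump→ 5·8 + 4 = 44 —(−1)→ 43
43 —HB8→ 5·8 + 3 —bump→ 5·9 + 3 = 48 —(−1)→ 47

43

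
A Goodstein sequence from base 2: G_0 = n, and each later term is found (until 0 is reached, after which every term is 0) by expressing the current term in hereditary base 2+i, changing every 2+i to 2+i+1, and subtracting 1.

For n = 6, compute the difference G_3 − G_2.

2868

G_0=6  [base 2] 2^2 + 2  →[2↦3]→  3^3 + 3 = 30  −1 ⇒ G_1=29
G_1=29  [base 3] 3^3 + 2  →[3↦4]→  4^4 + 2 = 258  −1 ⇒ G_2=257
G_2=257  [base 4] 4^4 + 1  →[4↦5]→  5^5 + 1 = 3126  −1 ⇒ G_3=3125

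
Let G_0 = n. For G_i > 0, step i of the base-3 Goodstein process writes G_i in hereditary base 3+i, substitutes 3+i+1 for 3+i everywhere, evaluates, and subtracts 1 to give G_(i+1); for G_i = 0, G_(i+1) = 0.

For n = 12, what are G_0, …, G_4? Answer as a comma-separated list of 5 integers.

12 —HB3→ 3^2 + 3 —bump→ 4^2 + 4 = 20 —(−1)→ 19
19 —HB4→ 4^2 + 3 —bump→ 5^2 + 3 = 28 —(−1)→ 27
27 —HB5→ 5^2 + 2 —bump→ 6^2 + 2 = 38 —(−1)→ 37
37 —HB6→ 6^2 + 1 —bump→ 7^2 + 1 = 50 —(−1)→ 49

12, 19, 27, 37, 49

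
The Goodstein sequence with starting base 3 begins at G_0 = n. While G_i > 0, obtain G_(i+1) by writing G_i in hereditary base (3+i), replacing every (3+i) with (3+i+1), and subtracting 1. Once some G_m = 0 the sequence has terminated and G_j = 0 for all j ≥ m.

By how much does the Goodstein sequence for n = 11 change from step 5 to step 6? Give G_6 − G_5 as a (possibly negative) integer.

4

G_0 = 11. HB_3(11) = 3^2 + 2. Bump = 18. G_1 = 17.
G_1 = 17. HB_4(17) = 4^2 + 1. Bump = 26. G_2 = 25.
G_2 = 25. HB_5(25) = 5^2. Bump = 36. G_3 = 35.
G_3 = 35. HB_6(35) = 5·6 + 5. Bump = 40. G_4 = 39.
G_4 = 39. HB_7(39) = 5·7 + 4. Bump = 44. G_5 = 43.
G_5 = 43. HB_8(43) = 5·8 + 3. Bump = 48. G_6 = 47.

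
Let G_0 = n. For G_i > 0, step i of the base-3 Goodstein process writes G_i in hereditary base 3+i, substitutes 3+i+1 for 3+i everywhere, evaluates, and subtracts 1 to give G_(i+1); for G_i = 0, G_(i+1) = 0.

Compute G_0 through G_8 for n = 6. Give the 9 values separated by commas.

[0] 6 ≡ 2·3 (base 3). Lift 4: 8. −1: 7.
[1] 7 ≡ 4 + 3 (base 4). Lift 5: 8. −1: 7.
[2] 7 ≡ 5 + 2 (base 5). Lift 6: 8. −1: 7.
[3] 7 ≡ 6 + 1 (base 6). Lift 7: 8. −1: 7.
[4] 7 ≡ 7 (base 7). Lift 8: 8. −1: 7.
[5] 7 ≡ 7 (base 8). Lift 9: 7. −1: 6.
[6] 6 ≡ 6 (base 9). Lift 10: 6. −1: 5.
[7] 5 ≡ 5 (base 10). Lift 11: 5. −1: 4.

6, 7, 7, 7, 7, 7, 6, 5, 4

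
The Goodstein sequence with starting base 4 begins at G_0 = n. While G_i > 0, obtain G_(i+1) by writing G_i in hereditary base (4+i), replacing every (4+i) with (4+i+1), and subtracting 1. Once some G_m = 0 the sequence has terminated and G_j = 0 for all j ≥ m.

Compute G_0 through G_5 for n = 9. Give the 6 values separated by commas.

9, 10, 11, 11, 11, 11

i=0: 9 = 2·4 + 1 (b=4); 4→5: 2·5 + 1 = 11; 11−1 = 10
i=1: 10 = 2·5 (b=5); 5→6: 2·6 = 12; 12−1 = 11
i=2: 11 = 6 + 5 (b=6); 6→7: 7 + 5 = 12; 12−1 = 11
i=3: 11 = 7 + 4 (b=7); 7→8: 8 + 4 = 12; 12−1 = 11
i=4: 11 = 8 + 3 (b=8); 8→9: 9 + 3 = 12; 12−1 = 11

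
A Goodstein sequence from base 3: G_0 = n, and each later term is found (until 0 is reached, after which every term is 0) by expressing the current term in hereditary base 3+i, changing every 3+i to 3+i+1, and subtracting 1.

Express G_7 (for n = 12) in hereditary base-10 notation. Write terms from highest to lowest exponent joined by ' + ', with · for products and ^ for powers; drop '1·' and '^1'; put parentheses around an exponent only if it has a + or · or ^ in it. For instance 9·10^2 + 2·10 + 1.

G_0 = 12. HB_3(12) = 3^2 + 3. Bump = 20. G_1 = 19.
G_1 = 19. HB_4(19) = 4^2 + 3. Bump = 28. G_2 = 27.
G_2 = 27. HB_5(27) = 5^2 + 2. Bump = 38. G_3 = 37.
G_3 = 37. HB_6(37) = 6^2 + 1. Bump = 50. G_4 = 49.
G_4 = 49. HB_7(49) = 7^2. Bump = 64. G_5 = 63.
G_5 = 63. HB_8(63) = 7·8 + 7. Bump = 70. G_6 = 69.
G_6 = 69. HB_9(69) = 7·9 + 6. Bump = 76. G_7 = 75.
G_7 = 75. HB_10(75) = 7·10 + 5. Bump = 82. G_8 = 81.

7·10 + 5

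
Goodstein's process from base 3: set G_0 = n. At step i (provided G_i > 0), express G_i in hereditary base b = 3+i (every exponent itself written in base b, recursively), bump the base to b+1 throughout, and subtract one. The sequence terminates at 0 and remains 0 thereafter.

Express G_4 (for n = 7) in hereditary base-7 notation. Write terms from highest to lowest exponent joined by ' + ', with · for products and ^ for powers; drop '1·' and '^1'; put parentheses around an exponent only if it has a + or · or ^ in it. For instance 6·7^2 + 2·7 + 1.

base 3: 7 = 2·3 + 1; at 4: 2·4 + 1 = 9; next = 8
base 4: 8 = 2·4; at 5: 2·5 = 10; next = 9
base 5: 9 = 5 + 4; at 6: 6 + 4 = 10; next = 9
base 6: 9 = 6 + 3; at 7: 7 + 3 = 10; next = 9
base 7: 9 = 7 + 2; at 8: 8 + 2 = 10; next = 9

7 + 2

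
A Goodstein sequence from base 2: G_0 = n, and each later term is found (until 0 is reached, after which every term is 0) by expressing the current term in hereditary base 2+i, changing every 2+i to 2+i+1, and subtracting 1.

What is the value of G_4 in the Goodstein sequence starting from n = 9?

G_0 = 9. HB_2(9) = 2^(2 + 1) + 1. Bump = 82. G_1 = 81.
G_1 = 81. HB_3(81) = 3^(3 + 1). Bump = 1024. G_2 = 1023.
G_2 = 1023. HB_4(1023) = 3·4^4 + 3·4^3 + 3·4^2 + 3·4 + 3. Bump = 9843. G_3 = 9842.
G_3 = 9842. HB_5(9842) = 3·5^5 + 3·5^3 + 3·5^2 + 3·5 + 2. Bump = 140744. G_4 = 140743.
G_4 = 140743. HB_6(140743) = 3·6^6 + 3·6^3 + 3·6^2 + 3·6 + 1. Bump = 2471827. G_5 = 2471826.

140743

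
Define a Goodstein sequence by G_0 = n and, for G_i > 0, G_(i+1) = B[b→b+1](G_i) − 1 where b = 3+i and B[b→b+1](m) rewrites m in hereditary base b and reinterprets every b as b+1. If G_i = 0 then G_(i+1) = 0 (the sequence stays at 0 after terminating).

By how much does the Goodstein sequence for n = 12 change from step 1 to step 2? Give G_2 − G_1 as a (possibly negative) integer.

8

base 3: 12 = 3^2 + 3; at 4: 4^2 + 4 = 20; next = 19
base 4: 19 = 4^2 + 3; at 5: 5^2 + 3 = 28; next = 27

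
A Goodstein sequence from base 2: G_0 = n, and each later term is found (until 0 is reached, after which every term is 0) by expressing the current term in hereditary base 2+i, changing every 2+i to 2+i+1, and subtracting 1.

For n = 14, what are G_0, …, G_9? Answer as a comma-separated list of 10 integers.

G_0=14  [base 2] 2^(2 + 1) + 2^2 + 2  →[2↦3]→  3^(3 + 1) + 3^3 + 3 = 111  −1 ⇒ G_1=110
G_1=110  [base 3] 3^(3 + 1) + 3^3 + 2  →[3↦4]→  4^(4 + 1) + 4^4 + 2 = 1282  −1 ⇒ G_2=1281
G_2=1281  [base 4] 4^(4 + 1) + 4^4 + 1  →[4↦5]→  5^(5 + 1) + 5^5 + 1 = 18751  −1 ⇒ G_3=18750
G_3=18750  [base 5] 5^(5 + 1) + 5^5  →[5↦6]→  6^(6 + 1) + 6^6 = 326592  −1 ⇒ G_4=326591
G_4=326591  [base 6] 6^(6 + 1) + 5·6^5 + 5·6^4 + 5·6^3 + 5·6^2 + 5·6 + 5  →[6↦7]→  7^(7 + 1) + 5·7^5 + 5·7^4 + 5·7^3 + 5·7^2 + 5·7 + 5 = 5862841  −1 ⇒ G_5=5862840
G_5=5862840  [base 7] 7^(7 + 1) + 5·7^5 + 5·7^4 + 5·7^3 + 5·7^2 + 5·7 + 4  →[7↦8]→  8^(8 + 1) + 5·8^5 + 5·8^4 + 5·8^3 + 5·8^2 + 5·8 + 4 = 134404972  −1 ⇒ G_6=134404971
G_6=134404971  [base 8] 8^(8 + 1) + 5·8^5 + 5·8^4 + 5·8^3 + 5·8^2 + 5·8 + 3  →[8↦9]→  9^(9 + 1) + 5·9^5 + 5·9^4 + 5·9^3 + 5·9^2 + 5·9 + 3 = 3487116549  −1 ⇒ G_7=3487116548
G_7=3487116548  [base 9] 9^(9 + 1) + 5·9^5 + 5·9^4 + 5·9^3 + 5·9^2 + 5·9 + 2  →[9↦10]→  10^(10 + 1) + 5·10^5 + 5·10^4 + 5·10^3 + 5·10^2 + 5·10 + 2 = 100000555552  −1 ⇒ G_8=100000555551
G_8=100000555551  [base 10] 10^(10 + 1) + 5·10^5 + 5·10^4 + 5·10^3 + 5·10^2 + 5·10 + 1  →[10↦11]→  11^(11 + 1) + 5·11^5 + 5·11^4 + 5·11^3 + 5·11^2 + 5·11 + 1 = 3138429262497  −1 ⇒ G_9=3138429262496

14, 110, 1281, 18750, 326591, 5862840, 134404971, 3487116548, 100000555551, 3138429262496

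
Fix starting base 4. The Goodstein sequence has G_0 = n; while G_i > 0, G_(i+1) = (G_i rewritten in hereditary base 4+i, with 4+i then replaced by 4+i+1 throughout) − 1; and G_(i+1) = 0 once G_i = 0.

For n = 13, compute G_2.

[0] 13 ≡ 3·4 + 1 (base 4). Lift 5: 16. −1: 15.
[1] 15 ≡ 3·5 (base 5). Lift 6: 18. −1: 17.
[2] 17 ≡ 2·6 + 5 (base 6). Lift 7: 19. −1: 18.

17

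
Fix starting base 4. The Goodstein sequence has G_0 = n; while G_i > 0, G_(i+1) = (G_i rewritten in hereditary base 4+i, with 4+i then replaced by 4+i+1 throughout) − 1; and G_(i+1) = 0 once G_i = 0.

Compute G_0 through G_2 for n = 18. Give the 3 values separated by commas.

step 0: 18 = 4^2 + 2; sub 5 for 4: 5^2 + 2; = 27; G_1 = 27−1 = 26
step 1: 26 = 5^2 + 1; sub 6 for 5: 6^2 + 1; = 37; G_2 = 37−1 = 36

18, 26, 36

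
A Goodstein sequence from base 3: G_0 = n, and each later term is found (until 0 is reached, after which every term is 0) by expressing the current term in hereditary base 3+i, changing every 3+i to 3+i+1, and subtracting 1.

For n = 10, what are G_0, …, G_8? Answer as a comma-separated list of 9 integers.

10, 16, 24, 27, 30, 33, 36, 39, 41

G_0 = 10. HB_3(10) = 3^2 + 1. Bump = 17. G_1 = 16.
G_1 = 16. HB_4(16) = 4^2. Bump = 25. G_2 = 24.
G_2 = 24. HB_5(24) = 4·5 + 4. Bump = 28. G_3 = 27.
G_3 = 27. HB_6(27) = 4·6 + 3. Bump = 31. G_4 = 30.
G_4 = 30. HB_7(30) = 4·7 + 2. Bump = 34. G_5 = 33.
G_5 = 33. HB_8(33) = 4·8 + 1. Bump = 37. G_6 = 36.
G_6 = 36. HB_9(36) = 4·9. Bump = 40. G_7 = 39.
G_7 = 39. HB_10(39) = 3·10 + 9. Bump = 42. G_8 = 41.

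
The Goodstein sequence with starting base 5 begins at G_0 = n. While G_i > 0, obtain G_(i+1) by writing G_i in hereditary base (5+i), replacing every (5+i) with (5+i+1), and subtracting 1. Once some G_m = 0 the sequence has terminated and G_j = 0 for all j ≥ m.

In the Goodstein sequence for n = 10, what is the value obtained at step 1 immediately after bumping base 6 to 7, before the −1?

G_0=10  [base 5] 2·5  →[5↦6]→  2·6 = 12  −1 ⇒ G_1=11
G_1=11  [base 6] 6 + 5  →[6↦7]→  7 + 5 = 12  −1 ⇒ G_2=11

12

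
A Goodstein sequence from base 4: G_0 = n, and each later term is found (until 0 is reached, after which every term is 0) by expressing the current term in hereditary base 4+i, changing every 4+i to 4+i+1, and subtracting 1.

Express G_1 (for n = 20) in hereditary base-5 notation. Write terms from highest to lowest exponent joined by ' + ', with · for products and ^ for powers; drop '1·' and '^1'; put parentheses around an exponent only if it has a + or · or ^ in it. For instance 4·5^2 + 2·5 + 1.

5^2 + 4

(0) 20|_4 = 4^2 + 4 ↦ 5^2 + 5|_5 = 30 ⇒ 29
(1) 29|_5 = 5^2 + 4 ↦ 6^2 + 4|_6 = 40 ⇒ 39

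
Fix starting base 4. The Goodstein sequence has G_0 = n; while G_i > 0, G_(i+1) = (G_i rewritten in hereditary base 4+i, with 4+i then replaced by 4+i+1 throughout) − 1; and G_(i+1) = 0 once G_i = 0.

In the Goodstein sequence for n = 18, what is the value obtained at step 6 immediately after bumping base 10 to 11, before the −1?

69

[0] 18 ≡ 4^2 + 2 (base 4). Lift 5: 27. −1: 26.
[1] 26 ≡ 5^2 + 1 (base 5). Lift 6: 37. −1: 36.
[2] 36 ≡ 6^2 (base 6). Lift 7: 49. −1: 48.
[3] 48 ≡ 6·7 + 6 (base 7). Lift 8: 54. −1: 53.
[4] 53 ≡ 6·8 + 5 (base 8). Lift 9: 59. −1: 58.
[5] 58 ≡ 6·9 + 4 (base 9). Lift 10: 64. −1: 63.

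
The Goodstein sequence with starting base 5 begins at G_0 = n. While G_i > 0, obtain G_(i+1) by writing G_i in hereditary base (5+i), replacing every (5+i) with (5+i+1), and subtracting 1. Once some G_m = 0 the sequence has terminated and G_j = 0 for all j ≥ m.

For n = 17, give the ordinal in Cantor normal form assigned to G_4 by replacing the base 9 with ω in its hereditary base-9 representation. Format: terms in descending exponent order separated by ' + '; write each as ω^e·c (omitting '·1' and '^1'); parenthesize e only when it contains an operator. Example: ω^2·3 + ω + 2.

G_0=17  [base 5] 3·5 + 2  →[5↦6]→  3·6 + 2 = 20  −1 ⇒ G_1=19
G_1=19  [base 6] 3·6 + 1  →[6↦7]→  3·7 + 1 = 22  −1 ⇒ G_2=21
G_2=21  [base 7] 3·7  →[7↦8]→  3·8 = 24  −1 ⇒ G_3=23
G_3=23  [base 8] 2·8 + 7  →[8↦9]→  2·9 + 7 = 25  −1 ⇒ G_4=24
G_4=24  [base 9] 2·9 + 6  →[9↦10]→  2·10 + 6 = 26  −1 ⇒ G_5=25

ω·2 + 6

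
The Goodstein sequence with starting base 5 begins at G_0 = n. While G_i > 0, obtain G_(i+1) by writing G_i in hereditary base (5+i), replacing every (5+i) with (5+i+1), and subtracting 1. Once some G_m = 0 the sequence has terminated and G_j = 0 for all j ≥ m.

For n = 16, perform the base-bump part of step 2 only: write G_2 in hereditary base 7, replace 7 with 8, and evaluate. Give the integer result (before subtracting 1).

22

[0] 16 ≡ 3·5 + 1 (base 5). Lift 6: 19. −1: 18.
[1] 18 ≡ 3·6 (base 6). Lift 7: 21. −1: 20.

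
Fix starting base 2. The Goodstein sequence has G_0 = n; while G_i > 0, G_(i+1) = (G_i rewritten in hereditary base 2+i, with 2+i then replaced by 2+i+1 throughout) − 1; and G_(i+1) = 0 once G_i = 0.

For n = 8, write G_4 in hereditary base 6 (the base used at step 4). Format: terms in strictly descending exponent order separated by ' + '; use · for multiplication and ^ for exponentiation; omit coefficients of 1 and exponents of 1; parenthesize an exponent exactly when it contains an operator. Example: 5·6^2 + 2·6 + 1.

2·6^6 + 2·6^2 + 6 + 5

8 —HB2→ 2^(2 + 1) —bump→ 3^(3 + 1) = 81 —(−1)→ 80
80 —HB3→ 2·3^3 + 2·3^2 + 2·3 + 2 —bump→ 2·4^4 + 2·4^2 + 2·4 + 2 = 554 —(−1)→ 553
553 —HB4→ 2·4^4 + 2·4^2 + 2·4 + 1 —bump→ 2·5^5 + 2·5^2 + 2·5 + 1 = 6311 —(−1)→ 6310
6310 —HB5→ 2·5^5 + 2·5^2 + 2·5 —bump→ 2·6^6 + 2·6^2 + 2·6 = 93396 —(−1)→ 93395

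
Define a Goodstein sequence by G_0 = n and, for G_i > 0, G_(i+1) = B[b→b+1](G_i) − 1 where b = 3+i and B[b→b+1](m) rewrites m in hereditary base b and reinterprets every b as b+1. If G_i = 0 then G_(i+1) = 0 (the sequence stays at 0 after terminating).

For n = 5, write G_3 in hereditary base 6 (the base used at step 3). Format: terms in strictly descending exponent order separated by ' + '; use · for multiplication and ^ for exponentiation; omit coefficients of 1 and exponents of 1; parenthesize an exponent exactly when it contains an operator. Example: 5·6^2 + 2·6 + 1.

(0) 5|_3 = 3 + 2 ↦ 4 + 2|_4 = 6 ⇒ 5
(1) 5|_4 = 4 + 1 ↦ 5 + 1|_5 = 6 ⇒ 5
(2) 5|_5 = 5 ↦ 6|_6 = 6 ⇒ 5
(3) 5|_6 = 5 ↦ 5|_7 = 5 ⇒ 4

5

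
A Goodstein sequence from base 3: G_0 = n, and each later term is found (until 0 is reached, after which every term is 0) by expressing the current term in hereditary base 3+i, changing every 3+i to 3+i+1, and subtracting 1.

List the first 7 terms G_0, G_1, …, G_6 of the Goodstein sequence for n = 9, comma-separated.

9, 15, 17, 19, 21, 23, 24

(0) 9|_3 = 3^2 ↦ 4^2|_4 = 16 ⇒ 15
(1) 15|_4 = 3·4 + 3 ↦ 3·5 + 3|_5 = 18 ⇒ 17
(2) 17|_5 = 3·5 + 2 ↦ 3·6 + 2|_6 = 20 ⇒ 19
(3) 19|_6 = 3·6 + 1 ↦ 3·7 + 1|_7 = 22 ⇒ 21
(4) 21|_7 = 3·7 ↦ 3·8|_8 = 24 ⇒ 23
(5) 23|_8 = 2·8 + 7 ↦ 2·9 + 7|_9 = 25 ⇒ 24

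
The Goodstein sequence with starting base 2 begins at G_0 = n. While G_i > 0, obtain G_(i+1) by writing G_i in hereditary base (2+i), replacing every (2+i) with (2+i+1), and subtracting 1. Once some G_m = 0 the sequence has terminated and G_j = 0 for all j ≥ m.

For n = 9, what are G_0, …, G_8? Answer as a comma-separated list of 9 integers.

9, 81, 1023, 9842, 140743, 2471826, 50333399, 1162263921, 30000003325

step 0: 9 = 2^(2 + 1) + 1; sub 3 for 2: 3^(3 + 1) + 1; = 82; G_1 = 82−1 = 81
step 1: 81 = 3^(3 + 1); sub 4 for 3: 4^(4 + 1); = 1024; G_2 = 1024−1 = 1023
step 2: 1023 = 3·4^4 + 3·4^3 + 3·4^2 + 3·4 + 3; sub 5 for 4: 3·5^5 + 3·5^3 + 3·5^2 + 3·5 + 3; = 9843; G_3 = 9843−1 = 9842
step 3: 9842 = 3·5^5 + 3·5^3 + 3·5^2 + 3·5 + 2; sub 6 for 5: 3·6^6 + 3·6^3 + 3·6^2 + 3·6 + 2; = 140744; G_4 = 140744−1 = 140743
step 4: 140743 = 3·6^6 + 3·6^3 + 3·6^2 + 3·6 + 1; sub 7 for 6: 3·7^7 + 3·7^3 + 3·7^2 + 3·7 + 1; = 2471827; G_5 = 2471827−1 = 2471826
step 5: 2471826 = 3·7^7 + 3·7^3 + 3·7^2 + 3·7; sub 8 for 7: 3·8^8 + 3·8^3 + 3·8^2 + 3·8; = 50333400; G_6 = 50333400−1 = 50333399
step 6: 50333399 = 3·8^8 + 3·8^3 + 3·8^2 + 2·8 + 7; sub 9 for 8: 3·9^9 + 3·9^3 + 3·9^2 + 2·9 + 7; = 1162263922; G_7 = 1162263922−1 = 1162263921
step 7: 1162263921 = 3·9^9 + 3·9^3 + 3·9^2 + 2·9 + 6; sub 10 for 9: 3·10^10 + 3·10^3 + 3·10^2 + 2·10 + 6; = 30000003326; G_8 = 30000003326−1 = 30000003325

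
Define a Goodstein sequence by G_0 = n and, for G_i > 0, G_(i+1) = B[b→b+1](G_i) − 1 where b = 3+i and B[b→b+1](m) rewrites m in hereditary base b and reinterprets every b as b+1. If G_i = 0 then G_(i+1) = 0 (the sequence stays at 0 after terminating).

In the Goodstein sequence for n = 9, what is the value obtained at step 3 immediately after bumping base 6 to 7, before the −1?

G_0 = 9. HB_3(9) = 3^2. Bump = 16. G_1 = 15.
G_1 = 15. HB_4(15) = 3·4 + 3. Bump = 18. G_2 = 17.
G_2 = 17. HB_5(17) = 3·5 + 2. Bump = 20. G_3 = 19.
G_3 = 19. HB_6(19) = 3·6 + 1. Bump = 22. G_4 = 21.

22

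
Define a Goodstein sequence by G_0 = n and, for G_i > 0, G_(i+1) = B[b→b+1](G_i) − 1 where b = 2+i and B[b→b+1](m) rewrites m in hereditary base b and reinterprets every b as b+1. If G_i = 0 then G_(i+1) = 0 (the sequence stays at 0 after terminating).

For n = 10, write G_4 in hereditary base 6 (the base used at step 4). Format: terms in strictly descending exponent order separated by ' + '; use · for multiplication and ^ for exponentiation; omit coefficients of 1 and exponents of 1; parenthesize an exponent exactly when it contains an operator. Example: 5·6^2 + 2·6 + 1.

5·6^6 + 5·6^5 + 5·6^4 + 5·6^3 + 5·6^2 + 5·6 + 5

(0) 10|_2 = 2^(2 + 1) + 2 ↦ 3^(3 + 1) + 3|_3 = 84 ⇒ 83
(1) 83|_3 = 3^(3 + 1) + 2 ↦ 4^(4 + 1) + 2|_4 = 1026 ⇒ 1025
(2) 1025|_4 = 4^(4 + 1) + 1 ↦ 5^(5 + 1) + 1|_5 = 15626 ⇒ 15625
(3) 15625|_5 = 5^(5 + 1) ↦ 6^(6 + 1)|_6 = 279936 ⇒ 279935
(4) 279935|_6 = 5·6^6 + 5·6^5 + 5·6^4 + 5·6^3 + 5·6^2 + 5·6 + 5 ↦ 5·7^7 + 5·7^5 + 5·7^4 + 5·7^3 + 5·7^2 + 5·7 + 5|_7 = 4215755 ⇒ 4215754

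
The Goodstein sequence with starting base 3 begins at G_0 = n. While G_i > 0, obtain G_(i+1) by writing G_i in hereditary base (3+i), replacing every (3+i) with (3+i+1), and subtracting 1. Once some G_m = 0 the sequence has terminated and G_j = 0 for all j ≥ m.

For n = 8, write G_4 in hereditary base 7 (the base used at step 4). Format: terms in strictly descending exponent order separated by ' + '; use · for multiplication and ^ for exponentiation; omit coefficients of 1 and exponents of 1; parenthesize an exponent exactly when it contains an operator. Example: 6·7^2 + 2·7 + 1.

7 + 4

[0] 8 ≡ 2·3 + 2 (base 3). Lift 4: 10. −1: 9.
[1] 9 ≡ 2·4 + 1 (base 4). Lift 5: 11. −1: 10.
[2] 10 ≡ 2·5 (base 5). Lift 6: 12. −1: 11.
[3] 11 ≡ 6 + 5 (base 6). Lift 7: 12. −1: 11.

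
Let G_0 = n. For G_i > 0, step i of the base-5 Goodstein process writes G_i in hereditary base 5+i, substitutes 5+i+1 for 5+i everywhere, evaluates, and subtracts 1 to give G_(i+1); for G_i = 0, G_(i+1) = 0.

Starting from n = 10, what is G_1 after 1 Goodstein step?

11

step 0: 10 = 2·5; sub 6 for 5: 2·6; = 12; G_1 = 12−1 = 11
step 1: 11 = 6 + 5; sub 7 for 6: 7 + 5; = 12; G_2 = 12−1 = 11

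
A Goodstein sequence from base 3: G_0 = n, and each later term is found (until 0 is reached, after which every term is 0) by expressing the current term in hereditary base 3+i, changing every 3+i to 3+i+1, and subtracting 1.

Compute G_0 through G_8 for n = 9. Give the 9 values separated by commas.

step 0: 9 = 3^2; sub 4 for 3: 4^2; = 16; G_1 = 16−1 = 15
step 1: 15 = 3·4 + 3; sub 5 for 4: 3·5 + 3; = 18; G_2 = 18−1 = 17
step 2: 17 = 3·5 + 2; sub 6 for 5: 3·6 + 2; = 20; G_3 = 20−1 = 19
step 3: 19 = 3·6 + 1; sub 7 for 6: 3·7 + 1; = 22; G_4 = 22−1 = 21
step 4: 21 = 3·7; sub 8 for 7: 3·8; = 24; G_5 = 24−1 = 23
step 5: 23 = 2·8 + 7; sub 9 for 8: 2·9 + 7; = 25; G_6 = 25−1 = 24
step 6: 24 = 2·9 + 6; sub 10 for 9: 2·10 + 6; = 26; G_7 = 26−1 = 25
step 7: 25 = 2·10 + 5; sub 11 for 10: 2·11 + 5; = 27; G_8 = 27−1 = 26

9, 15, 17, 19, 21, 23, 24, 25, 26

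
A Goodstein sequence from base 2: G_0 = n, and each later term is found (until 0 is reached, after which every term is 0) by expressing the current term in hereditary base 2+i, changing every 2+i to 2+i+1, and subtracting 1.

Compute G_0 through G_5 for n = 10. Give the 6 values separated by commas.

10, 83, 1025, 15625, 279935, 4215754

(0) 10|_2 = 2^(2 + 1) + 2 ↦ 3^(3 + 1) + 3|_3 = 84 ⇒ 83
(1) 83|_3 = 3^(3 + 1) + 2 ↦ 4^(4 + 1) + 2|_4 = 1026 ⇒ 1025
(2) 1025|_4 = 4^(4 + 1) + 1 ↦ 5^(5 + 1) + 1|_5 = 15626 ⇒ 15625
(3) 15625|_5 = 5^(5 + 1) ↦ 6^(6 + 1)|_6 = 279936 ⇒ 279935
(4) 279935|_6 = 5·6^6 + 5·6^5 + 5·6^4 + 5·6^3 + 5·6^2 + 5·6 + 5 ↦ 5·7^7 + 5·7^5 + 5·7^4 + 5·7^3 + 5·7^2 + 5·7 + 5|_7 = 4215755 ⇒ 4215754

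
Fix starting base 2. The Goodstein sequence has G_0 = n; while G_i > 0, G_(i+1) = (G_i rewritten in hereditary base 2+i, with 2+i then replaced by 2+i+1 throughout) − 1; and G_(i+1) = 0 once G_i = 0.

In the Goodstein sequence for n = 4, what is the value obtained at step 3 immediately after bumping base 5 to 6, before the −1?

84

(0) 4|_2 = 2^2 ↦ 3^3|_3 = 27 ⇒ 26
(1) 26|_3 = 2·3^2 + 2·3 + 2 ↦ 2·4^2 + 2·4 + 2|_4 = 42 ⇒ 41
(2) 41|_4 = 2·4^2 + 2·4 + 1 ↦ 2·5^2 + 2·5 + 1|_5 = 61 ⇒ 60
(3) 60|_5 = 2·5^2 + 2·5 ↦ 2·6^2 + 2·6|_6 = 84 ⇒ 83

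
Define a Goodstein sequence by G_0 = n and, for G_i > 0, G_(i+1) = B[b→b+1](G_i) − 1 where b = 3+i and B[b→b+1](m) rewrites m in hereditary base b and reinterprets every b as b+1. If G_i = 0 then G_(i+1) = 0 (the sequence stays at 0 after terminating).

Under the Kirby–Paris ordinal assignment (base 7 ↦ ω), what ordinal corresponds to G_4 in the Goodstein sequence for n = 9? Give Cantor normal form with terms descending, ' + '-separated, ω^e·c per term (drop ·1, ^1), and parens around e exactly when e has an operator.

ω·3

9 —HB3→ 3^2 —bump→ 4^2 = 16 —(−1)→ 15
15 —HB4→ 3·4 + 3 —bump→ 3·5 + 3 = 18 —(−1)→ 17
17 —HB5→ 3·5 + 2 —bump→ 3·6 + 2 = 20 —(−1)→ 19
19 —HB6→ 3·6 + 1 —bump→ 3·7 + 1 = 22 —(−1)→ 21
21 —HB7→ 3·7 —bump→ 3·8 = 24 —(−1)→ 23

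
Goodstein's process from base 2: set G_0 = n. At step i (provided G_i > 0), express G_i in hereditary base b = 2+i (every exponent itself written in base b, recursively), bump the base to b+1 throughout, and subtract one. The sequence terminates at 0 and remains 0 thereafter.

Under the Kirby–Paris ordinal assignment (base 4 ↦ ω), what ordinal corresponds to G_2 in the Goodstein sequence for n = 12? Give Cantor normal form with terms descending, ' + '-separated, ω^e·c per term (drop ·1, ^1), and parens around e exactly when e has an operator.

(0) 12|_2 = 2^(2 + 1) + 2^2 ↦ 3^(3 + 1) + 3^3|_3 = 108 ⇒ 107
(1) 107|_3 = 3^(3 + 1) + 2·3^2 + 2·3 + 2 ↦ 4^(4 + 1) + 2·4^2 + 2·4 + 2|_4 = 1066 ⇒ 1065
(2) 1065|_4 = 4^(4 + 1) + 2·4^2 + 2·4 + 1 ↦ 5^(5 + 1) + 2·5^2 + 2·5 + 1|_5 = 15686 ⇒ 15685

ω^(ω + 1) + ω^2·2 + ω·2 + 1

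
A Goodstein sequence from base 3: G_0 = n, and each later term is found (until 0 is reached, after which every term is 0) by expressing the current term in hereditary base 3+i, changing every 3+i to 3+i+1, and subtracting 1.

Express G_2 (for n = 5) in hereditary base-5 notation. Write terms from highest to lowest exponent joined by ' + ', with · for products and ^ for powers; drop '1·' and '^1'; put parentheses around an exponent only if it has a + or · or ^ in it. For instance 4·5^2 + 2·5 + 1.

step 0: 5 = 3 + 2; sub 4 for 3: 4 + 2; = 6; G_1 = 6−1 = 5
step 1: 5 = 4 + 1; sub 5 for 4: 5 + 1; = 6; G_2 = 6−1 = 5
step 2: 5 = 5; sub 6 for 5: 6; = 6; G_3 = 6−1 = 5

5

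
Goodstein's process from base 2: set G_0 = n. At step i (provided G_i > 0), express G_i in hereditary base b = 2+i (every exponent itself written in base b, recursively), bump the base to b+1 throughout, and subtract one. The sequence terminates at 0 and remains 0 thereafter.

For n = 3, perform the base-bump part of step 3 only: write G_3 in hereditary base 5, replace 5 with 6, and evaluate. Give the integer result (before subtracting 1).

3 —HB2→ 2 + 1 —bump→ 3 + 1 = 4 —(−1)→ 3
3 —HB3→ 3 —bump→ 4 = 4 —(−1)→ 3
3 —HB4→ 3 —bump→ 3 = 3 —(−1)→ 2
2 —HB5→ 2 —bump→ 2 = 2 —(−1)→ 1

2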